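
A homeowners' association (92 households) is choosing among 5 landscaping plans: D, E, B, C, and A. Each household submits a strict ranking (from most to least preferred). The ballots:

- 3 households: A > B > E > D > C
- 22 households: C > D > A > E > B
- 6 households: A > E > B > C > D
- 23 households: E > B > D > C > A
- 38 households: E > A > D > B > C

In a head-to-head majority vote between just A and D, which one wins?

A

Voters preferring A to D: 47; preferring D to A: 45.
A wins the head-to-head.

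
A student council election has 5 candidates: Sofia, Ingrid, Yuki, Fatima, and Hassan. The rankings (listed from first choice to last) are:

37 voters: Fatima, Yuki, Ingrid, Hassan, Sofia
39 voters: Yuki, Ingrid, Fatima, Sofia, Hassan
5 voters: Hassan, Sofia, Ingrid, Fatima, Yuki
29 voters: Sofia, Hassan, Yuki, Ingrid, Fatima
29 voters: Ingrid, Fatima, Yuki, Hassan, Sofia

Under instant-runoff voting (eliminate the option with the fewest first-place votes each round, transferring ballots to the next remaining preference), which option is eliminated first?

Round 1: Sofia 29, Ingrid 29, Yuki 39, Fatima 37, Hassan 5. Eliminate Hassan.

Hassan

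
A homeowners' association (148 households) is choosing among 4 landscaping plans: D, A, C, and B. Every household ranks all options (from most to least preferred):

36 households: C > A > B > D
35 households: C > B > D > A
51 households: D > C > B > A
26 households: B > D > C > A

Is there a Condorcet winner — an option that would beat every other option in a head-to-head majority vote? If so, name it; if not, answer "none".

none

Checking pairwise contests:
B beats D 97–51.
D beats A 112–36.
D beats C 77–71.
C beats B 122–26.
Every option loses at least one head-to-head, so there is no Condorcet winner.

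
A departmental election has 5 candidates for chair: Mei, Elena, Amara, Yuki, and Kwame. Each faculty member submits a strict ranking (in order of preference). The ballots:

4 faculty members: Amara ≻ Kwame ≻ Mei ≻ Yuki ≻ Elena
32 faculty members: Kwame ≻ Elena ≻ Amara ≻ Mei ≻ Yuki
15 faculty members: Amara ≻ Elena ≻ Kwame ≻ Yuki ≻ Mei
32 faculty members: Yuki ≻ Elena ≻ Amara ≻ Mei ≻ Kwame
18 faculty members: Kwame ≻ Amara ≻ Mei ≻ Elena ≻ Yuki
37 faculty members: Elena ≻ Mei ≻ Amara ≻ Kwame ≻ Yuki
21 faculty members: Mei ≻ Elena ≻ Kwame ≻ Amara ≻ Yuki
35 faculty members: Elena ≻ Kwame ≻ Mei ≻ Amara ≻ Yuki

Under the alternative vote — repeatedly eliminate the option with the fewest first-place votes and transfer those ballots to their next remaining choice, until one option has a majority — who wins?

Elena

Round 1: Mei 21, Elena 72, Amara 19, Yuki 32, Kwame 50. Eliminate Amara.
Round 2: Mei 21, Elena 87, Yuki 32, Kwame 54. Eliminate Mei.
Round 3: Elena 108, Yuki 32, Kwame 54. Elena has a majority.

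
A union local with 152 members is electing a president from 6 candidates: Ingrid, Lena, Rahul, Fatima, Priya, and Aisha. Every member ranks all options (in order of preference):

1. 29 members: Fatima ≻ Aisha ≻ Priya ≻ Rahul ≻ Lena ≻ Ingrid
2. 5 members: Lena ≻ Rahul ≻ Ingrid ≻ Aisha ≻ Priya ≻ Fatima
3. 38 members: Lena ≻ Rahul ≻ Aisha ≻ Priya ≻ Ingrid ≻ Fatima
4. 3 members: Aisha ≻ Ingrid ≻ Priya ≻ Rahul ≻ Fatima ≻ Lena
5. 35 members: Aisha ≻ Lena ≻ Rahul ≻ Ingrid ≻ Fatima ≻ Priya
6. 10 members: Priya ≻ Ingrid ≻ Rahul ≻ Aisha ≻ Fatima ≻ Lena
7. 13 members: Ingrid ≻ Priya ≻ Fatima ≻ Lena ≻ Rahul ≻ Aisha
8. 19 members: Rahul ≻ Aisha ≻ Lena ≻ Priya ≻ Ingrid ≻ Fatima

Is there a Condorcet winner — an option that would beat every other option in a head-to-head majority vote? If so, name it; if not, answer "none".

none

Checking pairwise contests:
Lena beats Ingrid 126–26.
Aisha beats Lena 96–56.
Lena beats Rahul 91–61.
Ingrid beats Fatima 123–29.
Lena beats Priya 97–55.
Rahul beats Aisha 85–67.
Every option loses at least one head-to-head, so there is no Condorcet winner.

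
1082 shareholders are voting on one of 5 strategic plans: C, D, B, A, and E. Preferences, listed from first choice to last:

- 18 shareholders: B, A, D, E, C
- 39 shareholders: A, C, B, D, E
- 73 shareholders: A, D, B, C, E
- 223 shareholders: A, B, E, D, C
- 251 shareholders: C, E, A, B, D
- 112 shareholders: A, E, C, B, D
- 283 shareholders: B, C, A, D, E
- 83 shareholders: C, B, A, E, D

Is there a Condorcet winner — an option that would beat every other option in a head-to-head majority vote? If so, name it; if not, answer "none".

none

Checking pairwise contests:
B beats C 597–485.
C beats D 768–314.
A beats B 698–384.
C beats A 617–465.
C beats E 729–353.
Every option loses at least one head-to-head, so there is no Condorcet winner.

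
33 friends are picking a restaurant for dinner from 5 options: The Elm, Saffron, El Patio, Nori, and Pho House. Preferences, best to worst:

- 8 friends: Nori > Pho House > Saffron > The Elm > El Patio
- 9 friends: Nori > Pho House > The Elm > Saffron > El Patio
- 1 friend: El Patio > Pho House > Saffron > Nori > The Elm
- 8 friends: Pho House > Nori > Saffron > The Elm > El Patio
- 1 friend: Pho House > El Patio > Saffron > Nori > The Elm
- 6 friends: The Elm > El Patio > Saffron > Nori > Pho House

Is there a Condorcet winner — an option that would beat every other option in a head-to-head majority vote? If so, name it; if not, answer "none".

Nori vs The Elm: 27–6 for Nori.
Nori vs Saffron: 25–8 for Nori.
Nori vs El Patio: 25–8 for Nori.
Nori vs Pho House: 23–10 for Nori.
Nori beats every other option head-to-head.

Nori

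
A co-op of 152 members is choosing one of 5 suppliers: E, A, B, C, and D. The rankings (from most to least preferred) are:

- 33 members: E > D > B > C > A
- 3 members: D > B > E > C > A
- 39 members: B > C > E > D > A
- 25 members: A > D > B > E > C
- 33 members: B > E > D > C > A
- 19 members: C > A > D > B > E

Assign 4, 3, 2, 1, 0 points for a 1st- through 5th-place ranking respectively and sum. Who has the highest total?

E: 33·4 + 3·2 + 39·2 + 25·1 + 33·3 + 19·0 = 340
A: 33·0 + 3·0 + 39·0 + 25·4 + 33·0 + 19·3 = 157
B: 33·2 + 3·3 + 39·4 + 25·2 + 33·4 + 19·1 = 432
C: 33·1 + 3·1 + 39·3 + 25·0 + 33·1 + 19·4 = 262
D: 33·3 + 3·4 + 39·1 + 25·3 + 33·2 + 19·2 = 329
B has the highest Borda score (432).

B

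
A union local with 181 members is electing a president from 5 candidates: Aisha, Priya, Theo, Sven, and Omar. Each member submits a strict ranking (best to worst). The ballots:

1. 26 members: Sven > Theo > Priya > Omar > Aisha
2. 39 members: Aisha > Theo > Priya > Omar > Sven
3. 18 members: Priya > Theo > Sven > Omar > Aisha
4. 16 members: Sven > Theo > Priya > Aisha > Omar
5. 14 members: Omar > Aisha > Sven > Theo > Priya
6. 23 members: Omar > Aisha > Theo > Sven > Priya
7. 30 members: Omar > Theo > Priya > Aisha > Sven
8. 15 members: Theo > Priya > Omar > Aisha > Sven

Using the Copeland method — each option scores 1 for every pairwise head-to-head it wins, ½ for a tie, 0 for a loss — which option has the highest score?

Theo

Aisha: beats Sven; loses to Priya, Theo, and Omar → score 1.
Priya: beats Aisha, Sven, and Omar; loses to Theo → score 3.
Theo: beats Aisha, Priya, Sven, and Omar → score 4.
Sven: loses to Aisha, Priya, Theo, and Omar → score 0.
Omar: beats Aisha and Sven; loses to Priya and Theo → score 2.
Theo has the best pairwise record.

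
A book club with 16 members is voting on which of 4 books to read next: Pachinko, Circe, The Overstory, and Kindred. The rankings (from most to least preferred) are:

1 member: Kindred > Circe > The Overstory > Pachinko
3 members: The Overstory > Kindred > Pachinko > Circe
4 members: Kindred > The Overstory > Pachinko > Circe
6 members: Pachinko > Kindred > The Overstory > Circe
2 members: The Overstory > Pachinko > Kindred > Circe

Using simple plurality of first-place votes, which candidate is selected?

First-place votes: Pachinko 6, Circe 0, The Overstory 5, Kindred 5.
Pachinko has the most first-place votes.

Pachinko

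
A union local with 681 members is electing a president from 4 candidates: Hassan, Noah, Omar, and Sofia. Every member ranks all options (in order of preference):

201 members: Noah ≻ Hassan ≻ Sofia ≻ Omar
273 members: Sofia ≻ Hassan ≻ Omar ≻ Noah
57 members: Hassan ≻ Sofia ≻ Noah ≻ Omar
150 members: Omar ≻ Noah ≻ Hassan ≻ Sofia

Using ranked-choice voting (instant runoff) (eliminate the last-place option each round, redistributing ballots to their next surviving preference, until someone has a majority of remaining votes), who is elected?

Noah

Round 1: Hassan 57, Noah 201, Omar 150, Sofia 273. Eliminate Hassan.
Round 2: Noah 201, Omar 150, Sofia 330. Eliminate Omar.
Round 3: Noah 351, Sofia 330. Noah has a majority.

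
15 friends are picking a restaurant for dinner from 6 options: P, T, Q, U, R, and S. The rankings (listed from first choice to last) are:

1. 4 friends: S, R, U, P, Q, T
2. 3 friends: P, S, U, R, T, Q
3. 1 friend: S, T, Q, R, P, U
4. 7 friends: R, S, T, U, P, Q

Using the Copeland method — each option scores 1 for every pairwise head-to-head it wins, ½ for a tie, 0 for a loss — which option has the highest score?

S

P: beats Q; loses to T, U, R, and S → score 1.
T: beats P, Q, and U; loses to R and S → score 3.
Q: loses to P, T, U, R, and S → score 0.
U: beats P and Q; loses to T, R, and S → score 2.
R: beats P, T, Q, and U; loses to S → score 4.
S: beats P, T, Q, U, and R → score 5.
S has the best pairwise record.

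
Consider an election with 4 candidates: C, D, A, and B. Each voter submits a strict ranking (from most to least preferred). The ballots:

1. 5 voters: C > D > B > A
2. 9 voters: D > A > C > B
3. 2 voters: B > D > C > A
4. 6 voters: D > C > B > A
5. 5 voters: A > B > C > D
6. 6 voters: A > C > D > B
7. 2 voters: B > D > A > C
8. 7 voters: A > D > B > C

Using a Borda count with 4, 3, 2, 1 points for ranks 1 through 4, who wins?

D

C: 5·4 + 9·2 + 2·2 + 6·3 + 5·2 + 6·3 + 2·1 + 7·1 = 97
D: 5·3 + 9·4 + 2·3 + 6·4 + 5·1 + 6·2 + 2·3 + 7·3 = 125
A: 5·1 + 9·3 + 2·1 + 6·1 + 5·4 + 6·4 + 2·2 + 7·4 = 116
B: 5·2 + 9·1 + 2·4 + 6·2 + 5·3 + 6·1 + 2·4 + 7·2 = 82
D has the highest Borda score (125).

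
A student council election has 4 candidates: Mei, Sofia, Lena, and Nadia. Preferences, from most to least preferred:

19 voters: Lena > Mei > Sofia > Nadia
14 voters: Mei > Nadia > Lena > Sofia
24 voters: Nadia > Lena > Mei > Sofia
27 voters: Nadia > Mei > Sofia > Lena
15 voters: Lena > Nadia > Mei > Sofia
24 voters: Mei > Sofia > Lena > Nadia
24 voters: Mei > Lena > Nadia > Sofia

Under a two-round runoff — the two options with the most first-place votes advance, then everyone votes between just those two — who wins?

Round 1 first-place votes: Mei 62, Sofia 0, Lena 34, Nadia 51.
Mei and Nadia advance.
Runoff: Mei is preferred to Nadia by 81 voters; Nadia by 66.
Mei wins the runoff.

Mei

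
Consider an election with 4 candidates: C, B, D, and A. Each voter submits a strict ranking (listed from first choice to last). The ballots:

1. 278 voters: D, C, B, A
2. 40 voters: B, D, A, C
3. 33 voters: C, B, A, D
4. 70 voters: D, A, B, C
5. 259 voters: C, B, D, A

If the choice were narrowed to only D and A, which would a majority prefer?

Voters preferring D to A: 647; preferring A to D: 33.
D wins the head-to-head.

D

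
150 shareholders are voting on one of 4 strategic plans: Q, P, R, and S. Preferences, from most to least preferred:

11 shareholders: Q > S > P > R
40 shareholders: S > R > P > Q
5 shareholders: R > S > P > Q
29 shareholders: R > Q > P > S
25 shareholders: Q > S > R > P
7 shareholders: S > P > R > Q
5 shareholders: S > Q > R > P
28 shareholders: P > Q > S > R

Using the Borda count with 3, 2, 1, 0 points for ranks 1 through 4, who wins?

S

Q: 11·3 + 40·0 + 5·0 + 29·2 + 25·3 + 7·0 + 5·2 + 28·2 = 232
P: 11·1 + 40·1 + 5·1 + 29·1 + 25·0 + 7·2 + 5·0 + 28·3 = 183
R: 11·0 + 40·2 + 5·3 + 29·3 + 25·1 + 7·1 + 5·1 + 28·0 = 219
S: 11·2 + 40·3 + 5·2 + 29·0 + 25·2 + 7·3 + 5·3 + 28·1 = 266
S has the highest Borda score (266).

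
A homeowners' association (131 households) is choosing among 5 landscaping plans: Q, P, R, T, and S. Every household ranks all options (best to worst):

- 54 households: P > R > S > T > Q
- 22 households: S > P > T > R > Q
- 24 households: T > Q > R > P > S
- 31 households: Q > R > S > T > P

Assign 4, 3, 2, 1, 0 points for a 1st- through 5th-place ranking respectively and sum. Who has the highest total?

R

Q: 54·0 + 22·0 + 24·3 + 31·4 = 196
P: 54·4 + 22·3 + 24·1 + 31·0 = 306
R: 54·3 + 22·1 + 24·2 + 31·3 = 325
T: 54·1 + 22·2 + 24·4 + 31·1 = 225
S: 54·2 + 22·4 + 24·0 + 31·2 = 258
R has the highest Borda score (325).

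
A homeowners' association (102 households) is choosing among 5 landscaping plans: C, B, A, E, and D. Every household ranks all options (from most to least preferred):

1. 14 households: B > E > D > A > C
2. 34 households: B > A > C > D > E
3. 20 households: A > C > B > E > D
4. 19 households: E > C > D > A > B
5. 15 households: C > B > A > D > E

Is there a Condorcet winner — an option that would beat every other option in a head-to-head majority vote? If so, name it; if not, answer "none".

none

Checking pairwise contests:
A beats C 68–34.
C beats B 54–48.
B beats A 63–39.
C beats E 69–33.
C beats D 88–14.
Every option loses at least one head-to-head, so there is no Condorcet winner.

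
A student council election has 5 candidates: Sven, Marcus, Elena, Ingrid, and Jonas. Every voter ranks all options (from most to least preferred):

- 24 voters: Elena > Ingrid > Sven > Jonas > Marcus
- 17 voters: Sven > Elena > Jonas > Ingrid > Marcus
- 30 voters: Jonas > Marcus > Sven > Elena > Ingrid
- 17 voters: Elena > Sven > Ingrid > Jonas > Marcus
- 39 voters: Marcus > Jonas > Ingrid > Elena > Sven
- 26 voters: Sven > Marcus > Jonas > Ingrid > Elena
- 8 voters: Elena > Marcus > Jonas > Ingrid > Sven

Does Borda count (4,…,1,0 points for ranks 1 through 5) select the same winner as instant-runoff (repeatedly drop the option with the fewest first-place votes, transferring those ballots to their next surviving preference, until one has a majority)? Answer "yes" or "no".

Borda — scores: Sven 331, Marcus 348, Elena 316, Ingrid 235, Jonas 380. Winner: Jonas.
Instant-runoff — R1 Sven 43, Marcus 39, Elena 49, Ingrid 0, Jonas 30 (Ingrid out); R2 Sven 43, Marcus 39, Elena 49, Jonas 30 (Jonas out); R3 Sven 43, Marcus 69, Elena 49 (Sven out); R4 Marcus 95, Elena 66 (Marcus winner). Winner: Marcus.
The two methods disagree.

no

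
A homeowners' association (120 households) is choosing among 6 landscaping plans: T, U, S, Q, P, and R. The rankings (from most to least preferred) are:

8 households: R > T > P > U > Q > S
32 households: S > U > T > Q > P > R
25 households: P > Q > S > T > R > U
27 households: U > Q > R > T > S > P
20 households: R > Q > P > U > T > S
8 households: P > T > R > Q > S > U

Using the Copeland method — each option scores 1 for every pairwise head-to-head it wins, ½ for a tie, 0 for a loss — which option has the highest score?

T: beats S, P, and R; loses to U and Q → score 3.
U: beats T and Q; loses to S, P, and R → score 2.
S: beats U; loses to T, Q, P, and R → score 1.
Q: beats T, S, P, and R; loses to U → score 4.
P: beats U, S, and R; loses to T and Q → score 3.
R: beats U and S; loses to T, Q, and P → score 2.
Q has the best pairwise record.

Q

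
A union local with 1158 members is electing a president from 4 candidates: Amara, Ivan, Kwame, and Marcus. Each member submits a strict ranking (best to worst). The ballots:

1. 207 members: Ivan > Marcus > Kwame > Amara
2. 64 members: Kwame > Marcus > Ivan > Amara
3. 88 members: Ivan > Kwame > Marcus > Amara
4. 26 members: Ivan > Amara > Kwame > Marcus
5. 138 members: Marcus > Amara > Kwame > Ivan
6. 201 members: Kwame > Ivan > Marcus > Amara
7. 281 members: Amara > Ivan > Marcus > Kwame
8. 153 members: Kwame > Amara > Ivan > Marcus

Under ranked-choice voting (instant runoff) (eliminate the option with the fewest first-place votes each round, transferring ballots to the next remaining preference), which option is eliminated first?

Marcus

Round 1: Amara 281, Ivan 321, Kwame 418, Marcus 138. Eliminate Marcus.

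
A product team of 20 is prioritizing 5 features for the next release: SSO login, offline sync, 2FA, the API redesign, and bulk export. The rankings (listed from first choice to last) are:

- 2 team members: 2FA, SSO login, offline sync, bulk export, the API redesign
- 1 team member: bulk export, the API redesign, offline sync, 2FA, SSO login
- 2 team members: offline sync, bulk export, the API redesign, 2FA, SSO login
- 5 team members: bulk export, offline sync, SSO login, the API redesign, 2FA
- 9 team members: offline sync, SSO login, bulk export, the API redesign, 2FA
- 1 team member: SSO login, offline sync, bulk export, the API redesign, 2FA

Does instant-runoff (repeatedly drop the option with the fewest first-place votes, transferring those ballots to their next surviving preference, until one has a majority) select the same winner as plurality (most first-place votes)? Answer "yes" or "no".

yes

Instant-runoff — R1 SSO login 1, offline sync 11, 2FA 2, the API redesign 0, bulk export 6 (offline sync winner). Winner: offline sync.
Plurality — first-place votes: SSO login 1, offline sync 11, 2FA 2, the API redesign 0, bulk export 6. Winner: offline sync.
The two methods agree.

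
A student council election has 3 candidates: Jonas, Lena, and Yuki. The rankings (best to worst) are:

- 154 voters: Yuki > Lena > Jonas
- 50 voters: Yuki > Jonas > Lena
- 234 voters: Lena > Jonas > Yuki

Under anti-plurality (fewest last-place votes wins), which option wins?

Last-place votes: Jonas 154, Lena 50, Yuki 234.
Lena is ranked last by the fewest voters, so Lena wins.

Lena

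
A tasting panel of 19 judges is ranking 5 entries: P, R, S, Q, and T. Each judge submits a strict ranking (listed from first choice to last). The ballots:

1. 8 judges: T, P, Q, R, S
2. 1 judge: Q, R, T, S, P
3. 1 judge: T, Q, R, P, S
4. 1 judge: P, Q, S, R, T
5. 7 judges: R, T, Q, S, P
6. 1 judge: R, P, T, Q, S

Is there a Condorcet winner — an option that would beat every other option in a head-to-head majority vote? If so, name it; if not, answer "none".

Checking pairwise contests:
R beats P 10–9.
Q beats R 11–8.
P beats S 11–8.
P beats Q 10–9.
R beats T 10–9.
Every option loses at least one head-to-head, so there is no Condorcet winner.

none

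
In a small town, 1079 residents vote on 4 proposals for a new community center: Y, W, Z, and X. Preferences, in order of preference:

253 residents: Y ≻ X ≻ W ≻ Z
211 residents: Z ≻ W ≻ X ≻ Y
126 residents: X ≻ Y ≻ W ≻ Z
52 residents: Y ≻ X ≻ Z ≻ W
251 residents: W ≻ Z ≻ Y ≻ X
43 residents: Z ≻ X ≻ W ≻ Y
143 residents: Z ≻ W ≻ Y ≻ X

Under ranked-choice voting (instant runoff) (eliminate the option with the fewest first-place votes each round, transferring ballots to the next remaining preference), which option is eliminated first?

X

Round 1: Y 305, W 251, Z 397, X 126. Eliminate X.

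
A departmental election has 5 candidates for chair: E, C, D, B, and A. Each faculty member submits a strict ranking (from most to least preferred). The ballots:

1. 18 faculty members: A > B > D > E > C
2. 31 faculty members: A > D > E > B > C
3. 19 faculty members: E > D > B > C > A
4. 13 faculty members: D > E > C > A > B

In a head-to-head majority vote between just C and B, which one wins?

B

Voters preferring C to B: 13; preferring B to C: 68.
B wins the head-to-head.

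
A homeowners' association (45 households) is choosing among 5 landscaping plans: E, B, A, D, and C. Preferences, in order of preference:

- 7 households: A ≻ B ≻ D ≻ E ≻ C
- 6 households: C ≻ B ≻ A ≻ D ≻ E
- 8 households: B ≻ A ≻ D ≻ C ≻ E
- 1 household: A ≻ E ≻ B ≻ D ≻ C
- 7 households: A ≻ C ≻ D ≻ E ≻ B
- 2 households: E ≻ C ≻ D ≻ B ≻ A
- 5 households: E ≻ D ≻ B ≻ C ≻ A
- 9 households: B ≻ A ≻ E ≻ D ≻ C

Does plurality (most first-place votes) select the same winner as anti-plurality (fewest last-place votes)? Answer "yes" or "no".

Plurality — first-place votes: E 7, B 17, A 15, D 0, C 6. Winner: B.
Anti-plurality — last-place votes: E 14, B 7, A 7, D 0, C 17. Winner: D.
The two methods disagree.

no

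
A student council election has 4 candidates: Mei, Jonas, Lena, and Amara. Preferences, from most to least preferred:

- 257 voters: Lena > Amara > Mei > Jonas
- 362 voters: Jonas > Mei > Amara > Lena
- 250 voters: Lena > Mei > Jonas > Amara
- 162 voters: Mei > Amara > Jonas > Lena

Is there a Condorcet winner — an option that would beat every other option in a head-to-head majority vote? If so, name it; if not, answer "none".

Mei

Mei vs Jonas: 669–362 for Mei.
Mei vs Lena: 524–507 for Mei.
Mei vs Amara: 774–257 for Mei.
Mei beats every other option head-to-head.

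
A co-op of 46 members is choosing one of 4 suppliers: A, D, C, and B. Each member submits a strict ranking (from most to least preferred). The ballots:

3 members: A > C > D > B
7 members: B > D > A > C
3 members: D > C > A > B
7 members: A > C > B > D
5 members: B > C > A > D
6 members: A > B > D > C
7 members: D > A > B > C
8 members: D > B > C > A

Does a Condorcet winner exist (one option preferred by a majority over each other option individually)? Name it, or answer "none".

Checking pairwise contests:
D beats A 25–21.
B beats D 25–21.
A beats C 30–16.
A beats B 26–20.
Every option loses at least one head-to-head, so there is no Condorcet winner.

none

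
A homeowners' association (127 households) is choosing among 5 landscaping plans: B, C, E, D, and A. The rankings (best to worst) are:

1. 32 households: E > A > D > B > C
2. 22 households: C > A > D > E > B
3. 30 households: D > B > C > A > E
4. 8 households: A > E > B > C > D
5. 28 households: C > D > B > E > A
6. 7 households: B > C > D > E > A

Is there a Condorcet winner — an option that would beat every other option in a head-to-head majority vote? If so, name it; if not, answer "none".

none

Checking pairwise contests:
D beats B 112–15.
B beats C 77–50.
B beats E 65–62.
C beats D 65–62.
B beats A 65–62.
Every option loses at least one head-to-head, so there is no Condorcet winner.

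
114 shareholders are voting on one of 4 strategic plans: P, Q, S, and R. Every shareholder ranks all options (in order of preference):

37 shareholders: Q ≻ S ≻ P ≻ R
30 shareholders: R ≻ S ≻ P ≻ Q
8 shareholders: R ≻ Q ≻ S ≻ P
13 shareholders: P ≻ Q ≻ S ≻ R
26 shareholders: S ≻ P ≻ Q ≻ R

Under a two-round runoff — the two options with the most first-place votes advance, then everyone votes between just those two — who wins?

Round 1 first-place votes: P 13, Q 37, S 26, R 38.
R and Q advance.
Runoff: R is preferred to Q by 38 voters; Q by 76.
Q wins the runoff.

Q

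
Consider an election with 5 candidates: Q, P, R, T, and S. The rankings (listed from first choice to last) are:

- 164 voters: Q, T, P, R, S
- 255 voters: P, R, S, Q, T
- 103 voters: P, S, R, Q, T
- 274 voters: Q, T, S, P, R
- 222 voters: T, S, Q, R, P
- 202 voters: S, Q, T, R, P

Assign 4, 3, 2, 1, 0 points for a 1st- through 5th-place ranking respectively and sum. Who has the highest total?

Q: 164·4 + 255·1 + 103·1 + 274·4 + 222·2 + 202·3 = 3160
P: 164·2 + 255·4 + 103·4 + 274·1 + 222·0 + 202·0 = 2034
R: 164·1 + 255·3 + 103·2 + 274·0 + 222·1 + 202·1 = 1559
T: 164·3 + 255·0 + 103·0 + 274·3 + 222·4 + 202·2 = 2606
S: 164·0 + 255·2 + 103·3 + 274·2 + 222·3 + 202·4 = 2841
Q has the highest Borda score (3160).

Q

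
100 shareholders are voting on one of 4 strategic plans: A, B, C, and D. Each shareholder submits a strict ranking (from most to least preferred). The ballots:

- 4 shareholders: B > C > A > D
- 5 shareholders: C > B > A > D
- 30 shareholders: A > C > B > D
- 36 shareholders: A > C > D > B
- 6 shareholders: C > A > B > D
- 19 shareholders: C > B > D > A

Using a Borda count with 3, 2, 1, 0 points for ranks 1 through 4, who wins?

A: 4·1 + 5·1 + 30·3 + 36·3 + 6·2 + 19·0 = 219
B: 4·3 + 5·2 + 30·1 + 36·0 + 6·1 + 19·2 = 96
C: 4·2 + 5·3 + 30·2 + 36·2 + 6·3 + 19·3 = 230
D: 4·0 + 5·0 + 30·0 + 36·1 + 6·0 + 19·1 = 55
C has the highest Borda score (230).

C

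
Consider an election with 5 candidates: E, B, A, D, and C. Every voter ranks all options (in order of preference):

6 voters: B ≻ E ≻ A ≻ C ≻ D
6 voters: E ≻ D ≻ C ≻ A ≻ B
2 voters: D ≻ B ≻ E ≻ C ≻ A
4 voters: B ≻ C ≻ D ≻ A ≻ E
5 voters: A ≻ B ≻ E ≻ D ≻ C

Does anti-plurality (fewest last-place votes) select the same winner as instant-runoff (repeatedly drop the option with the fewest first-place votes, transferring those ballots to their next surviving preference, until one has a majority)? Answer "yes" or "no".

no

Anti-plurality — last-place votes: E 4, B 6, A 2, D 6, C 5. Winner: A.
Instant-runoff — R1 E 6, B 10, A 5, D 2, C 0 (C out); R2 E 6, B 10, A 5, D 2 (D out); R3 E 6, B 12, A 5 (B winner). Winner: B.
The two methods disagree.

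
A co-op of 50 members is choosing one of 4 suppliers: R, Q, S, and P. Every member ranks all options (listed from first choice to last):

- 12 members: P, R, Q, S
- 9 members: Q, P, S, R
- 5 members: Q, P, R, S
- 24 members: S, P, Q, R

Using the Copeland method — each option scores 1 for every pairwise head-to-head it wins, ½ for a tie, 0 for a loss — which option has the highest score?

P

R: loses to Q, S, and P → score 0.
Q: beats R and S; loses to P → score 2.
S: beats R; loses to Q and P → score 1.
P: beats R, Q, and S → score 3.
P has the best pairwise record.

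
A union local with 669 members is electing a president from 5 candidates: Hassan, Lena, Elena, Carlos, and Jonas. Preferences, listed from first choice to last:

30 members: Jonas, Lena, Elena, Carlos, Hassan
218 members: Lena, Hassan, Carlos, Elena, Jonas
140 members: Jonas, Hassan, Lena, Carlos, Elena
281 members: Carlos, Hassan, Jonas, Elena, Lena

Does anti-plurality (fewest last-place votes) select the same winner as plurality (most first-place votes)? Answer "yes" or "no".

Anti-plurality — last-place votes: Hassan 30, Lena 281, Elena 140, Carlos 0, Jonas 218. Winner: Carlos.
Plurality — first-place votes: Hassan 0, Lena 218, Elena 0, Carlos 281, Jonas 170. Winner: Carlos.
The two methods agree.

yes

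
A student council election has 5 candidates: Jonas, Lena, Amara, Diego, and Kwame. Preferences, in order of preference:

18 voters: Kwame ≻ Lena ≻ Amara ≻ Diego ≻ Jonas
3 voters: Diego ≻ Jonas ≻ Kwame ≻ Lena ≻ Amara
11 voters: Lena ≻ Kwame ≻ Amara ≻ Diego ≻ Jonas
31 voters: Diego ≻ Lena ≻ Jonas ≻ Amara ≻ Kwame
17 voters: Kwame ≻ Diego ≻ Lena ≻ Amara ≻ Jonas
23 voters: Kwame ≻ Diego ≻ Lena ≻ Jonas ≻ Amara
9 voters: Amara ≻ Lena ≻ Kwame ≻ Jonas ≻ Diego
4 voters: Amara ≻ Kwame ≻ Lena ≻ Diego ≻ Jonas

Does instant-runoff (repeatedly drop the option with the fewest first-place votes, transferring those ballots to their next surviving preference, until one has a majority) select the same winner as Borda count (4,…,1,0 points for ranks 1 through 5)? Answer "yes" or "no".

Instant-runoff — R1 Jonas 0, Lena 11, Amara 13, Diego 34, Kwame 58 (Jonas out); R2 Lena 11, Amara 13, Diego 34, Kwame 58 (Lena out); R3 Amara 13, Diego 34, Kwame 69 (Kwame winner). Winner: Kwame.
Borda — scores: Jonas 103, Lena 309, Amara 158, Diego 289, Kwame 301. Winner: Lena.
The two methods disagree.

no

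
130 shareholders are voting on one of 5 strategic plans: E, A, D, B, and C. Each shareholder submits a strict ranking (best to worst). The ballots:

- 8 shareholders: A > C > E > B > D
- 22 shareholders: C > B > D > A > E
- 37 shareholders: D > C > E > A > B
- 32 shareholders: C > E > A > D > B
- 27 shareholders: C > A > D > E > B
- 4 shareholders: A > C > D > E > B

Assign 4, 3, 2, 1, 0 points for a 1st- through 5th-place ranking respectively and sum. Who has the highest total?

C

E: 8·2 + 22·0 + 37·2 + 32·3 + 27·1 + 4·1 = 217
A: 8·4 + 22·1 + 37·1 + 32·2 + 27·3 + 4·4 = 252
D: 8·0 + 22·2 + 37·4 + 32·1 + 27·2 + 4·2 = 286
B: 8·1 + 22·3 + 37·0 + 32·0 + 27·0 + 4·0 = 74
C: 8·3 + 22·4 + 37·3 + 32·4 + 27·4 + 4·3 = 471
C has the highest Borda score (471).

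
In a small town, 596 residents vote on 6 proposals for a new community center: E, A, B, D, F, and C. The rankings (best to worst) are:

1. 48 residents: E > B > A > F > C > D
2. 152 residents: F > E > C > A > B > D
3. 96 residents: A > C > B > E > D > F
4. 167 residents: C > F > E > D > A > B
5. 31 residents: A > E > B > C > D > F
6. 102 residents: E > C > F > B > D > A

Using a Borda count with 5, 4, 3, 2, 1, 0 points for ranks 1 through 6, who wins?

E: 48·5 + 152·4 + 96·2 + 167·3 + 31·4 + 102·5 = 2175
A: 48·3 + 152·2 + 96·5 + 167·1 + 31·5 + 102·0 = 1250
B: 48·4 + 152·1 + 96·3 + 167·0 + 31·3 + 102·2 = 929
D: 48·0 + 152·0 + 96·1 + 167·2 + 31·1 + 102·1 = 563
F: 48·2 + 152·5 + 96·0 + 167·4 + 31·0 + 102·3 = 1830
C: 48·1 + 152·3 + 96·4 + 167·5 + 31·2 + 102·4 = 2193
C has the highest Borda score (2193).

C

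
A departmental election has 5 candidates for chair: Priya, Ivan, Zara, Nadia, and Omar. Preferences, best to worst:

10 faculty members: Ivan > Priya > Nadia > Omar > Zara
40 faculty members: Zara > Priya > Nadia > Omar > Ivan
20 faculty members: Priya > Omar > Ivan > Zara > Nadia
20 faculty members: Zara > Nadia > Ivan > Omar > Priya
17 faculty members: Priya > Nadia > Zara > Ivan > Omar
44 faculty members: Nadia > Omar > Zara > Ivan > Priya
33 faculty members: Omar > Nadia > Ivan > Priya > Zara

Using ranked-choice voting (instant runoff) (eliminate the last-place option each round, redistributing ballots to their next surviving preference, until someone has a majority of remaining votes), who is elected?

Round 1: Priya 37, Ivan 10, Zara 60, Nadia 44, Omar 33. Eliminate Ivan.
Round 2: Priya 47, Zara 60, Nadia 44, Omar 33. Eliminate Omar.
Round 3: Priya 47, Zara 60, Nadia 77. Eliminate Priya.
Round 4: Zara 80, Nadia 104. Nadia has a majority.

Nadia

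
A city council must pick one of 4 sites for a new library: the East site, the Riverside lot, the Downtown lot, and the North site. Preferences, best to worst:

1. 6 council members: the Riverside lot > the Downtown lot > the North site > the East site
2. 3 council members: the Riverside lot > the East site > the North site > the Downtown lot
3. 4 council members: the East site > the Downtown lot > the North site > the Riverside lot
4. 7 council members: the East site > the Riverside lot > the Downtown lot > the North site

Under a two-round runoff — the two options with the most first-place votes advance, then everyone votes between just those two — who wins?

the East site

Round 1 first-place votes: the East site 11, the Riverside lot 9, the Downtown lot 0, the North site 0.
the East site and the Riverside lot advance.
Runoff: the East site is preferred to the Riverside lot by 11 voters; the Riverside lot by 9.
the East site wins the runoff.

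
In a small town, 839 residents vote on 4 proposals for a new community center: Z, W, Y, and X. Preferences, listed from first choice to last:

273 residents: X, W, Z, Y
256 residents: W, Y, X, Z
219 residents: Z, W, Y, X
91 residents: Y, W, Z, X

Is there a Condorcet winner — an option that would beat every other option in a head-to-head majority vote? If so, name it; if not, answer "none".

W

W vs Z: 620–219 for W.
W vs Y: 748–91 for W.
W vs X: 566–273 for W.
W beats every other option head-to-head.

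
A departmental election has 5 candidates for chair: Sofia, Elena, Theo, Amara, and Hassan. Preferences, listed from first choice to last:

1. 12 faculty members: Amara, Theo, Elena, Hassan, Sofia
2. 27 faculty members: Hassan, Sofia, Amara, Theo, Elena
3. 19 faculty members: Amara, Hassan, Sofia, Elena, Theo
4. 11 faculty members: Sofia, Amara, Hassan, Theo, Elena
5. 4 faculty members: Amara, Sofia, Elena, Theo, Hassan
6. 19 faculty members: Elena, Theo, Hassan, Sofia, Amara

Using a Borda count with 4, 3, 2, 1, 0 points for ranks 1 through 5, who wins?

Hassan

Sofia: 12·0 + 27·3 + 19·2 + 11·4 + 4·3 + 19·1 = 194
Elena: 12·2 + 27·0 + 19·1 + 11·0 + 4·2 + 19·4 = 127
Theo: 12·3 + 27·1 + 19·0 + 11·1 + 4·1 + 19·3 = 135
Amara: 12·4 + 27·2 + 19·4 + 11·3 + 4·4 + 19·0 = 227
Hassan: 12·1 + 27·4 + 19·3 + 11·2 + 4·0 + 19·2 = 237
Hassan has the highest Borda score (237).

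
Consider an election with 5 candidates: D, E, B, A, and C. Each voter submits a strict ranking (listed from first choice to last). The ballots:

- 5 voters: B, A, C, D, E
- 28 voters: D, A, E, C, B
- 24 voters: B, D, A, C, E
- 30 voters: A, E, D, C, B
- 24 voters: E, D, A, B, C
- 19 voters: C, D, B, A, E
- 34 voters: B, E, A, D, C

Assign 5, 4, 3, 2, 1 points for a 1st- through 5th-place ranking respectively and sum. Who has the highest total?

D: 5·2 + 28·5 + 24·4 + 30·3 + 24·4 + 19·4 + 34·2 = 576
E: 5·1 + 28·3 + 24·1 + 30·4 + 24·5 + 19·1 + 34·4 = 508
B: 5·5 + 28·1 + 24·5 + 30·1 + 24·2 + 19·3 + 34·5 = 478
A: 5·4 + 28·4 + 24·3 + 30·5 + 24·3 + 19·2 + 34·3 = 566
C: 5·3 + 28·2 + 24·2 + 30·2 + 24·1 + 19·5 + 34·1 = 332
D has the highest Borda score (576).

D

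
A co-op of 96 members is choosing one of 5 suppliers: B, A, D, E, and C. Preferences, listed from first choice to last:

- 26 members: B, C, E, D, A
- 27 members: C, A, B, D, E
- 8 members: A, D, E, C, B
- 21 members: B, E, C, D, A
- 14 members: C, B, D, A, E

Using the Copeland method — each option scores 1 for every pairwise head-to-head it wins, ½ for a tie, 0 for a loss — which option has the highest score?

C

B: beats A, D, and E; loses to C → score 3.
A: beats E; loses to B, D, and C → score 1.
D: beats A and E; loses to B and C → score 2.
E: loses to B, A, D, and C → score 0.
C: beats B, A, D, and E → score 4.
C has the best pairwise record.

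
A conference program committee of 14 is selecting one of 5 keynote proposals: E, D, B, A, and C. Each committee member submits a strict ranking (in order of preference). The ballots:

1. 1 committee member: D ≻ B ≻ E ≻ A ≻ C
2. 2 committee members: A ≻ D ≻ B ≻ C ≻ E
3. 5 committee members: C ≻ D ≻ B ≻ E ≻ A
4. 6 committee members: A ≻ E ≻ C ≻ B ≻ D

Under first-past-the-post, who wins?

A

First-place votes: E 0, D 1, B 0, A 8, C 5.
A has the most first-place votes.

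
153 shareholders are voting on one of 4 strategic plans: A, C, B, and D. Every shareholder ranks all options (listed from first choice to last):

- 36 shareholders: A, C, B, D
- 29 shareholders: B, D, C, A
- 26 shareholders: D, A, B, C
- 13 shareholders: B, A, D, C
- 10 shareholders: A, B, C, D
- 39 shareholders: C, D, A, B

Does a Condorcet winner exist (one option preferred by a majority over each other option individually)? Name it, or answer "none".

Checking pairwise contests:
D beats A 94–59.
A beats C 85–68.
A beats B 111–42.
C beats D 85–68.
Every option loses at least one head-to-head, so there is no Condorcet winner.

none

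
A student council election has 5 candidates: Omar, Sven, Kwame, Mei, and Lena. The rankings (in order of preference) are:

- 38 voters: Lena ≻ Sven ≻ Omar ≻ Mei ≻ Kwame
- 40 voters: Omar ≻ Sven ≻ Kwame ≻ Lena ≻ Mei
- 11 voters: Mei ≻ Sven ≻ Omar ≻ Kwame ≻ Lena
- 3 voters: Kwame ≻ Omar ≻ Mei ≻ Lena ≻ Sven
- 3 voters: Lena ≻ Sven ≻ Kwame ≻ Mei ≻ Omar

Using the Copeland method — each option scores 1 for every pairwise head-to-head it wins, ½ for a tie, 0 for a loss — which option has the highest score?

Sven

Omar: beats Kwame, Mei, and Lena; loses to Sven → score 3.
Sven: beats Omar, Kwame, Mei, and Lena → score 4.
Kwame: beats Lena; loses to Omar, Sven, and Mei → score 1.
Mei: beats Kwame; loses to Omar, Sven, and Lena → score 1.
Lena: beats Mei; loses to Omar, Sven, and Kwame → score 1.
Sven has the best pairwise record.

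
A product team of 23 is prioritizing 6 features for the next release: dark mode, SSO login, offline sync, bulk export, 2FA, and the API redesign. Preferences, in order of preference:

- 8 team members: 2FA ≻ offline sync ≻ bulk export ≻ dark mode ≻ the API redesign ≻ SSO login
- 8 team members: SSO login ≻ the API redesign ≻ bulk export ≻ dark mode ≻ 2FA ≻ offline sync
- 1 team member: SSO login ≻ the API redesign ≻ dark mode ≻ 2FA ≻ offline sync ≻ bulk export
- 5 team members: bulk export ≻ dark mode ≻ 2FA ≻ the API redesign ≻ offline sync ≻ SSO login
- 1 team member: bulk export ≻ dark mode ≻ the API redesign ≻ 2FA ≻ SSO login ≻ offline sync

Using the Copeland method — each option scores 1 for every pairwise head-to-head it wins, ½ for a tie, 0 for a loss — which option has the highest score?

dark mode: beats SSO login, offline sync, 2FA, and the API redesign; loses to bulk export → score 4.
SSO login: loses to dark mode, offline sync, bulk export, 2FA, and the API redesign → score 0.
offline sync: beats SSO login; loses to dark mode, bulk export, 2FA, and the API redesign → score 1.
bulk export: beats dark mode, SSO login, offline sync, 2FA, and the API redesign → score 5.
2FA: beats SSO login, offline sync, and the API redesign; loses to dark mode and bulk export → score 3.
the API redesign: beats SSO login and offline sync; loses to dark mode, bulk export, and 2FA → score 2.
bulk export has the best pairwise record.

bulk export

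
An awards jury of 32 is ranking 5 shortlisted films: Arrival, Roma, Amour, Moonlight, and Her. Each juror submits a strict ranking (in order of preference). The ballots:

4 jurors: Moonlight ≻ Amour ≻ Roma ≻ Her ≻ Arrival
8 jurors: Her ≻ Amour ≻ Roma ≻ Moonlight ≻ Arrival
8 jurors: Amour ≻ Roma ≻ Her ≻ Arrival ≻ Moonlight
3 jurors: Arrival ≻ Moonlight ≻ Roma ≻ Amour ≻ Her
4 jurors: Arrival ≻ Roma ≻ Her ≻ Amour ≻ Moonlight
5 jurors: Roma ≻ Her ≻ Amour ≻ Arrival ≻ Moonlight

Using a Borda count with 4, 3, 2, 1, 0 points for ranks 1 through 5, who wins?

Arrival: 4·0 + 8·0 + 8·1 + 3·4 + 4·4 + 5·1 = 41
Roma: 4·2 + 8·2 + 8·3 + 3·2 + 4·3 + 5·4 = 86
Amour: 4·3 + 8·3 + 8·4 + 3·1 + 4·1 + 5·2 = 85
Moonlight: 4·4 + 8·1 + 8·0 + 3·3 + 4·0 + 5·0 = 33
Her: 4·1 + 8·4 + 8·2 + 3·0 + 4·2 + 5·3 = 75
Roma has the highest Borda score (86).

Roma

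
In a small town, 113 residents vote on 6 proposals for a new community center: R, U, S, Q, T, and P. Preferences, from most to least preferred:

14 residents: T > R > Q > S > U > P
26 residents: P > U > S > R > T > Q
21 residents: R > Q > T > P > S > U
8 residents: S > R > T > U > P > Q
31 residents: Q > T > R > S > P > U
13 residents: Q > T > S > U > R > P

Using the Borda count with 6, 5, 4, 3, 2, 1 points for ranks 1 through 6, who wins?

T

R: 14·5 + 26·3 + 21·6 + 8·5 + 31·4 + 13·2 = 464
U: 14·2 + 26·5 + 21·1 + 8·3 + 31·1 + 13·3 = 273
S: 14·3 + 26·4 + 21·2 + 8·6 + 31·3 + 13·4 = 381
Q: 14·4 + 26·1 + 21·5 + 8·1 + 31·6 + 13·6 = 459
T: 14·6 + 26·2 + 21·4 + 8·4 + 31·5 + 13·5 = 472
P: 14·1 + 26·6 + 21·3 + 8·2 + 31·2 + 13·1 = 324
T has the highest Borda score (472).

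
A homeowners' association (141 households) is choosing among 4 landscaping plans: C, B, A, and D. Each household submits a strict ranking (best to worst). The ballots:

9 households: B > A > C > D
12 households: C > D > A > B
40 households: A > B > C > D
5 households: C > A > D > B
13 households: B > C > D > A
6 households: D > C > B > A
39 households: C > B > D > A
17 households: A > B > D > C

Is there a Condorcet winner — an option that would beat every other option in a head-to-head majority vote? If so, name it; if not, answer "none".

Checking pairwise contests:
B beats C 79–62.
A beats B 74–67.
C beats A 75–66.
C beats D 118–23.
Every option loses at least one head-to-head, so there is no Condorcet winner.

none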